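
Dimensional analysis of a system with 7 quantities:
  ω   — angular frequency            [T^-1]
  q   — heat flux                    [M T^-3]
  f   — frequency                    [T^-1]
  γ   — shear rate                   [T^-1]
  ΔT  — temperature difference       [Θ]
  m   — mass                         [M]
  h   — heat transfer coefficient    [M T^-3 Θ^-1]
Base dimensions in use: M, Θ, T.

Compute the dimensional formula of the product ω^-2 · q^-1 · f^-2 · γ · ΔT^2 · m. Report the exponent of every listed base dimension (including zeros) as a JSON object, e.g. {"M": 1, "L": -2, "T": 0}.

Dimensional matrix (M×Θ×T by ω×q×f×γ×ΔT×m×h):
  M: [ 0  1  0  0  0  1  1]
  Θ: [ 0  0  0  0  1  0 -1]
  T: [-1 -3 -1 -1  0  0 -3]
  [M]: (-2)·0+(-1)·1+(-2)·0+(1)·0+(2)·0+(1)·1 = 0
  [Θ]: (-2)·0+(-1)·0+(-2)·0+(1)·0+(2)·1+(1)·0 = 2
  [T]: (-2)·-1+(-1)·-3+(-2)·-1+(1)·-1+(2)·0+(1)·0 = 6
⇒ Θ^2 T^6

{"M": 0, "Θ": 2, "T": 6}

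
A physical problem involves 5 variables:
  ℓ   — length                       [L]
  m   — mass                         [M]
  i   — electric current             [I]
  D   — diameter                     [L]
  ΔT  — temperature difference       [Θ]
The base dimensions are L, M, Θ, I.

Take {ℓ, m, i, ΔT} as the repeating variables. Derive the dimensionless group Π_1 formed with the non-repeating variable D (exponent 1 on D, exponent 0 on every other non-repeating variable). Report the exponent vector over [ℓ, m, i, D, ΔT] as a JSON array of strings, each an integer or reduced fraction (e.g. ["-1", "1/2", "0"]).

Write exponents as rows L,M,Θ,I / cols ℓ,m,i,D,ΔT:
  L: [ 1  0  0  1  0]
  M: [ 0  1  0  0  0]
  Θ: [ 0  0  0  0  1]
  I: [ 0  0  1  0  0]
Row reduction gives pivot columns ℓ,m,i,ΔT; rank = 4
Pivot set = {ℓ,m,i,ΔT}, free = {D}
RREF:
  r0: [   1    0    0    1    0]
  r1: [   0    1    0    0    0]
  r2: [   0    0    1    0    0]
  r3: [   0    0    0    0    1]
Fix exponent of D at 1; solve each RREF row for its pivot's exponent:
  r0: exp(ℓ) + (1)·1 = 0 ⇒ exp(ℓ) = -1
  r1: exp(m) + (0)·1 = 0 ⇒ exp(m) = 0
  r2: exp(i) + (0)·1 = 0 ⇒ exp(i) = 0
  r3: exp(ΔT) + (0)·1 = 0 ⇒ exp(ΔT) = 0
Π_1 = ℓ^-1 · D

["-1", "0", "0", "1", "0"]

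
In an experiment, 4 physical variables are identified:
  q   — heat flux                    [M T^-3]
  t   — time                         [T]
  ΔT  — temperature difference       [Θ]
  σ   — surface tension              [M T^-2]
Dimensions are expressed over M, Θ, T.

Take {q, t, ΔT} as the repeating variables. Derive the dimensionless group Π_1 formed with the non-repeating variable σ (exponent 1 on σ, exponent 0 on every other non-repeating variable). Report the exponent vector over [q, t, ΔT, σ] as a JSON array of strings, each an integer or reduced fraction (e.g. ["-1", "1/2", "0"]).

Exponent matrix [M,Θ,T] × [q,t,ΔT,σ]:
  M: [ 1  0  0  1]
  Θ: [ 0  0  1  0]
  T: [-3  1  0 -2]
Row reduction gives pivot columns q,t,ΔT; rank = 3
Repeat: q,t,ΔT; free: σ
RREF:
  r0: [   1    0    0    1]
  r1: [   0    1    0    1]
  r2: [   0    0    1    0]
Fix exponent of σ at 1; solve each RREF row for its pivot's exponent:
  r0: exp(q) + (1)·1 = 0 ⇒ exp(q) = -1
  r1: exp(t) + (1)·1 = 0 ⇒ exp(t) = -1
  r2: exp(ΔT) + (0)·1 = 0 ⇒ exp(ΔT) = 0
Π_1 = q^-1 · t^-1 · σ

["-1", "-1", "0", "1"]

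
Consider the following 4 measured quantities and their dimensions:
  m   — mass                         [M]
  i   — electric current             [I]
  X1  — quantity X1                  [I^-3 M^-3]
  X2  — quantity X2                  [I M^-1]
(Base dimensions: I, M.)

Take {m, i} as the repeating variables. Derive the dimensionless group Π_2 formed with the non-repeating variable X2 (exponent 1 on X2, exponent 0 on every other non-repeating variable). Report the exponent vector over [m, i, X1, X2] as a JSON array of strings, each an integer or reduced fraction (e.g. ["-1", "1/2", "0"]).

["1", "-1", "0", "1"]

Dimensional matrix (I×M by m×i×X1×X2):
  I: [ 0  1 -3  1]
  M: [ 1  0 -3 -1]
Row reduction gives pivot columns m,i; rank = 2
Pivot set = {m,i}, free = {X1,X2}
RREF:
  r0: [   1    0   -3   -1]
  r1: [   0    1   -3    1]
Fix exponent of X2 at 1, X1 at 0; solve each RREF row for its pivot's exponent:
  r0: exp(m) + (-1)·1 = 0 ⇒ exp(m) = 1
  r1: exp(i) + (1)·1 = 0 ⇒ exp(i) = -1
Π_2 = m · i^-1 · X2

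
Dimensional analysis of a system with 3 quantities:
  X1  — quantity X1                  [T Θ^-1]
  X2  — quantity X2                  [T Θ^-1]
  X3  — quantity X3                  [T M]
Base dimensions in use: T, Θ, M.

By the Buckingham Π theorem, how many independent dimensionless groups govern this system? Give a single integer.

1

Exponent matrix [T,Θ,M] × [X1,X2,X3]:
  T: [ 1  1  1]
  Θ: [-1 -1  0]
  M: [ 0  0  1]
RREF → pivots at {X1,X3} ⇒ r = 2
Π count = n − r = 3 − 2 = 1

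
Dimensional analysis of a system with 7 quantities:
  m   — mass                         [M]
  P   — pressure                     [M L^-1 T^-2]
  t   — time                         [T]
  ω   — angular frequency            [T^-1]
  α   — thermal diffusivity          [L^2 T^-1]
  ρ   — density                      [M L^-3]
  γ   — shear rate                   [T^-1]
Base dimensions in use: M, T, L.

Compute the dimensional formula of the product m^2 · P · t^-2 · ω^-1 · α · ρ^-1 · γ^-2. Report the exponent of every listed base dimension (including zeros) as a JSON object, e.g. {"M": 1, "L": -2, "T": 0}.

{"M": 2, "T": -2, "L": 4}

Write exponents as rows M,T,L / cols m,P,t,ω,α,ρ,γ:
  M: [ 1  1  0  0  0  1  0]
  T: [ 0 -2  1 -1 -1  0 -1]
  L: [ 0 -1  0  0  2 -3  0]
  [M]: (2)·1+(1)·1+(-2)·0+(-1)·0+(1)·0+(-1)·1+(-2)·0 = 2
  [T]: (2)·0+(1)·-2+(-2)·1+(-1)·-1+(1)·-1+(-1)·0+(-2)·-1 = -2
  [L]: (2)·0+(1)·-1+(-2)·0+(-1)·0+(1)·2+(-1)·-3+(-2)·0 = 4
⇒ M^2 T^-2 L^4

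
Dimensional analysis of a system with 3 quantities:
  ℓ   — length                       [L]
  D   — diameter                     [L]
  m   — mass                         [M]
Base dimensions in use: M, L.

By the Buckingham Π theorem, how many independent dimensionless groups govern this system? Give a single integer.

Write exponents as rows M,L / cols ℓ,D,m:
  M: [ 0  0  1]
  L: [ 1  1  0]
RREF → pivots at {ℓ,m} ⇒ r = 2
Π count = n − r = 3 − 2 = 1

1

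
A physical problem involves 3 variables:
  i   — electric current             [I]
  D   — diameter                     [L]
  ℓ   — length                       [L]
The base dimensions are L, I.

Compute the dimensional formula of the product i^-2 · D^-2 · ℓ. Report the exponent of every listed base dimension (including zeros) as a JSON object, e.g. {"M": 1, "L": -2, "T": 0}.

{"L": -1, "I": -2}

Write exponents as rows L,I / cols i,D,ℓ:
  L: [ 0  1  1]
  I: [ 1  0  0]
  [L]: (-2)·0+(-2)·1+(1)·1 = -1
  [I]: (-2)·1+(-2)·0+(1)·0 = -2
⇒ L^-1 I^-2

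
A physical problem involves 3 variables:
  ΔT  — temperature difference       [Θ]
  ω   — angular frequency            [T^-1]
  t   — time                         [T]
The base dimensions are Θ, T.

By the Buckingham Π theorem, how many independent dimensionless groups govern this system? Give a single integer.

1

Exponent matrix [Θ,T] × [ΔT,ω,t]:
  Θ: [ 1  0  0]
  T: [ 0 -1  1]
Echelon form has 2 nonzero rows (pivots: ΔT,ω)
n=3, r=2 ⇒ 1 dimensionless group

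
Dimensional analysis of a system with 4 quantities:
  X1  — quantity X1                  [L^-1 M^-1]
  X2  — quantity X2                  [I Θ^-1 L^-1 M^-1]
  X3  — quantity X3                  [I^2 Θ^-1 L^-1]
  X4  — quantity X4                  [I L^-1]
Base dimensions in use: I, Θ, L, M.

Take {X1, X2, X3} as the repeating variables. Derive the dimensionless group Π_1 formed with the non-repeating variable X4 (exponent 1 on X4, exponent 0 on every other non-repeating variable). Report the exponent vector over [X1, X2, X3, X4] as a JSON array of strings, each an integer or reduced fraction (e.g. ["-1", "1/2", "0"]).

Exponent matrix [I,Θ,L,M] × [X1,X2,X3,X4]:
  I: [ 0  1  2  1]
  Θ: [ 0 -1 -1  0]
  L: [-1 -1 -1 -1]
  M: [-1 -1  0  0]
Echelon form has 3 nonzero rows (pivots: X1,X2,X3)
Repeat: X1,X2,X3; free: X4
RREF:
  r0: [   1    0    0    1]
  r1: [   0    1    0   -1]
  r2: [   0    0    1    1]
  r3: [   0    0    0    0]
Fix exponent of X4 at 1; solve each RREF row for its pivot's exponent:
  r0: exp(X1) + (1)·1 = 0 ⇒ exp(X1) = -1
  r1: exp(X2) + (-1)·1 = 0 ⇒ exp(X2) = 1
  r2: exp(X3) + (1)·1 = 0 ⇒ exp(X3) = -1
Π_1 = X1^-1 · X2 · X3^-1 · X4

["-1", "1", "-1", "1"]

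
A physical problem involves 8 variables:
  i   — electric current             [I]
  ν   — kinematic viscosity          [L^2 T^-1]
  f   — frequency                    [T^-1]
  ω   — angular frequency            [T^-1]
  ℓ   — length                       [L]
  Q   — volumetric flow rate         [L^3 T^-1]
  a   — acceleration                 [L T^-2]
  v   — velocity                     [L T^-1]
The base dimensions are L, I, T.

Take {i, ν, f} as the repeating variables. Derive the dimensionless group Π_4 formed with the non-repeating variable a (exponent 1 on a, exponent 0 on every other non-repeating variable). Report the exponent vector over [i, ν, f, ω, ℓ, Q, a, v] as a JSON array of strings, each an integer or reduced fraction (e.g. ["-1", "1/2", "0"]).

["0", "-1/2", "-3/2", "0", "0", "0", "1", "0"]

Exponent matrix [L,I,T] × [i,ν,f,ω,ℓ,Q,a,v]:
  L: [ 0  2  0  0  1  3  1  1]
  I: [ 1  0  0  0  0  0  0  0]
  T: [ 0 -1 -1 -1  0 -1 -2 -1]
Echelon form has 3 nonzero rows (pivots: i,ν,f)
Pivot set = {i,ν,f}, free = {ω,ℓ,Q,a,v}
RREF:
  r0: [   1    0    0    0    0    0    0    0]
  r1: [   0    1    0    0  1/2  3/2  1/2  1/2]
  r2: [   0    0    1    1 -1/2 -1/2  3/2  1/2]
Fix exponent of a at 1, ω at 0, ℓ at 0, Q at 0, v at 0; solve each RREF row for its pivot's exponent:
  r0: exp(i) + (0)·1 = 0 ⇒ exp(i) = 0
  r1: exp(ν) + (1/2)·1 = 0 ⇒ exp(ν) = -1/2
  r2: exp(f) + (3/2)·1 = 0 ⇒ exp(f) = -3/2
Π_4 = ν^(-1/2) · f^(-3/2) · a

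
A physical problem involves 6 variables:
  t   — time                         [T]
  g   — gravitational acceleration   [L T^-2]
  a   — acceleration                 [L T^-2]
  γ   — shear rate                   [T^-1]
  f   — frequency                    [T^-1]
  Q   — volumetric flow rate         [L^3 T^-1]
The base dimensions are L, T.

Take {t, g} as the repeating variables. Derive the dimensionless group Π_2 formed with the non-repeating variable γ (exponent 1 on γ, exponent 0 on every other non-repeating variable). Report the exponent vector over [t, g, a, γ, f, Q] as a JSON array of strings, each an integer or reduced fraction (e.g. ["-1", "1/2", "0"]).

["1", "0", "0", "1", "0", "0"]

Write exponents as rows L,T / cols t,g,a,γ,f,Q:
  L: [ 0  1  1  0  0  3]
  T: [ 1 -2 -2 -1 -1 -1]
Row reduction gives pivot columns t,g; rank = 2
Repeat: t,g; free: a,γ,f,Q
RREF:
  r0: [   1    0    0   -1   -1    5]
  r1: [   0    1    1    0    0    3]
Fix exponent of γ at 1, a at 0, f at 0, Q at 0; solve each RREF row for its pivot's exponent:
  r0: exp(t) + (-1)·1 = 0 ⇒ exp(t) = 1
  r1: exp(g) + (0)·1 = 0 ⇒ exp(g) = 0
Π_2 = t · γ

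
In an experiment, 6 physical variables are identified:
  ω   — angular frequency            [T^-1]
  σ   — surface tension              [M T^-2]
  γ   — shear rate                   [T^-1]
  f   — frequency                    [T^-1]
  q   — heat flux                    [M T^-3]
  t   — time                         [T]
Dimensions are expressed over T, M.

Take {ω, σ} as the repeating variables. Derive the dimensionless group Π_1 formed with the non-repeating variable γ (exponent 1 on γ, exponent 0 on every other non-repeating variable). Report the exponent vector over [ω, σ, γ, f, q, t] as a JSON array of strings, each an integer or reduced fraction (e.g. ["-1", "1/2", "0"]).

Dimensional matrix (T×M by ω×σ×γ×f×q×t):
  T: [-1 -2 -1 -1 -3  1]
  M: [ 0  1  0  0  1  0]
Row reduction gives pivot columns ω,σ; rank = 2
Pivot set = {ω,σ}, free = {γ,f,q,t}
RREF:
  r0: [   1    0    1    1    1   -1]
  r1: [   0    1    0    0    1    0]
Fix exponent of γ at 1, f at 0, q at 0, t at 0; solve each RREF row for its pivot's exponent:
  r0: exp(ω) + (1)·1 = 0 ⇒ exp(ω) = -1
  r1: exp(σ) + (0)·1 = 0 ⇒ exp(σ) = 0
Π_1 = ω^-1 · γ

["-1", "0", "1", "0", "0", "0"]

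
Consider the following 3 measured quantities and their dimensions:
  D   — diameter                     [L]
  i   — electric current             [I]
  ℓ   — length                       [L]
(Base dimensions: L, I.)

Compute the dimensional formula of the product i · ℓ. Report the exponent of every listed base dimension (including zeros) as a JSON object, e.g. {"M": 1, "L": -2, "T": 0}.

Write exponents as rows L,I / cols D,i,ℓ:
  L: [ 1  0  1]
  I: [ 0  1  0]
  [L]: (1)·0+(1)·1 = 1
  [I]: (1)·1+(1)·0 = 1
⇒ L I

{"L": 1, "I": 1}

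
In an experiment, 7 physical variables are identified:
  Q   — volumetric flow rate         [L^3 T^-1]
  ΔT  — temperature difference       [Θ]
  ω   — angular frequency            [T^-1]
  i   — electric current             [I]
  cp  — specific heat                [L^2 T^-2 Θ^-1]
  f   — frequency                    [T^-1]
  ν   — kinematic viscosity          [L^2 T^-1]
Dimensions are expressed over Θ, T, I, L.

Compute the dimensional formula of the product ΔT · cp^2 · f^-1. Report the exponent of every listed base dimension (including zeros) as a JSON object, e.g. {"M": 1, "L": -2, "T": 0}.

Write exponents as rows Θ,T,I,L / cols Q,ΔT,ω,i,cp,f,ν:
  Θ: [ 0  1  0  0 -1  0  0]
  T: [-1  0 -1  0 -2 -1 -1]
  I: [ 0  0  0  1  0  0  0]
  L: [ 3  0  0  0  2  0  2]
  [Θ]: (1)·1+(2)·-1+(-1)·0 = -1
  [T]: (1)·0+(2)·-2+(-1)·-1 = -3
  [I]: (1)·0+(2)·0+(-1)·0 = 0
  [L]: (1)·0+(2)·2+(-1)·0 = 4
⇒ Θ^-1 T^-3 L^4

{"Θ": -1, "T": -3, "I": 0, "L": 4}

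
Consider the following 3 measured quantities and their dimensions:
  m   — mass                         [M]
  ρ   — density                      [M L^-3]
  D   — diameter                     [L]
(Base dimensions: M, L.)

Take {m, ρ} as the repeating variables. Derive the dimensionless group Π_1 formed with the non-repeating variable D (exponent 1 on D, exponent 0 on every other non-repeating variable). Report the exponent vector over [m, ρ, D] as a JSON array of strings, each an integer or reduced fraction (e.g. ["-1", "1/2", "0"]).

Dimensional matrix (M×L by m×ρ×D):
  M: [ 1  1  0]
  L: [ 0 -3  1]
Echelon form has 2 nonzero rows (pivots: m,ρ)
Repeat: m,ρ; free: D
RREF:
  r0: [   1    0  1/3]
  r1: [   0    1 -1/3]
Fix exponent of D at 1; solve each RREF row for its pivot's exponent:
  r0: exp(m) + (1/3)·1 = 0 ⇒ exp(m) = -1/3
  r1: exp(ρ) + (-1/3)·1 = 0 ⇒ exp(ρ) = 1/3
Π_1 = m^(-1/3) · ρ^(1/3) · D

["-1/3", "1/3", "1"]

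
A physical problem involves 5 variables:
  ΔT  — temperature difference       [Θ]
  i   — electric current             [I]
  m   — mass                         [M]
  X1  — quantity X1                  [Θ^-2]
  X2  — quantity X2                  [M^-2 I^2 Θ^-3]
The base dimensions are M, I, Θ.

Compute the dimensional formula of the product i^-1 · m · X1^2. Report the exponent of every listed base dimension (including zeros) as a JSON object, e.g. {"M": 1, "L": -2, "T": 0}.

Write exponents as rows M,I,Θ / cols ΔT,i,m,X1,X2:
  M: [ 0  0  1  0 -2]
  I: [ 0  1  0  0  2]
  Θ: [ 1  0  0 -2 -3]
  [M]: (-1)·0+(1)·1+(2)·0 = 1
  [I]: (-1)·1+(1)·0+(2)·0 = -1
  [Θ]: (-1)·0+(1)·0+(2)·-2 = -4
⇒ M I^-1 Θ^-4

{"M": 1, "I": -1, "Θ": -4}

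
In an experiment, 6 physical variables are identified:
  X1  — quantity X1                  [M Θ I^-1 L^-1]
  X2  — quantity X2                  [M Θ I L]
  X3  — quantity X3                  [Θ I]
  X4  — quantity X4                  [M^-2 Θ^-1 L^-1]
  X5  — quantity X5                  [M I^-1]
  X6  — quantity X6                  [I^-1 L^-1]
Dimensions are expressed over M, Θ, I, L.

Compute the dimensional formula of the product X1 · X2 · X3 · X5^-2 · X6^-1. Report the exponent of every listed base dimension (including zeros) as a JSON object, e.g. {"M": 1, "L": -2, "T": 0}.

{"M": 0, "Θ": 3, "I": 4, "L": 1}

Dimensional matrix (M×Θ×I×L by X1×X2×X3×X4×X5×X6):
  M: [ 1  1  0 -2  1  0]
  Θ: [ 1  1  1 -1  0  0]
  I: [-1  1  1  0 -1 -1]
  L: [-1  1  0 -1  0 -1]
  [M]: (1)·1+(1)·1+(1)·0+(-2)·1+(-1)·0 = 0
  [Θ]: (1)·1+(1)·1+(1)·1+(-2)·0+(-1)·0 = 3
  [I]: (1)·-1+(1)·1+(1)·1+(-2)·-1+(-1)·-1 = 4
  [L]: (1)·-1+(1)·1+(1)·0+(-2)·0+(-1)·-1 = 1
⇒ Θ^3 I^4 L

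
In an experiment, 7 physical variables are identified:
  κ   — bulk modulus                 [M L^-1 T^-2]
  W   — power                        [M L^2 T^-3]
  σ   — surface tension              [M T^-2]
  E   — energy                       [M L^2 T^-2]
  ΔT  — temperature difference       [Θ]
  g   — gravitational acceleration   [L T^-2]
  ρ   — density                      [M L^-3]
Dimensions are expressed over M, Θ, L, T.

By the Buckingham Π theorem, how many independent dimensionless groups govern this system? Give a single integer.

3

Dimensional matrix (M×Θ×L×T by κ×W×σ×E×ΔT×g×ρ):
  M: [ 1  1  1  1  0  0  1]
  Θ: [ 0  0  0  0  1  0  0]
  L: [-1  2  0  2  0  1 -3]
  T: [-2 -3 -2 -2  0 -2  0]
RREF → pivots at {κ,W,σ,ΔT} ⇒ r = 4
Π count = n − r = 7 − 4 = 3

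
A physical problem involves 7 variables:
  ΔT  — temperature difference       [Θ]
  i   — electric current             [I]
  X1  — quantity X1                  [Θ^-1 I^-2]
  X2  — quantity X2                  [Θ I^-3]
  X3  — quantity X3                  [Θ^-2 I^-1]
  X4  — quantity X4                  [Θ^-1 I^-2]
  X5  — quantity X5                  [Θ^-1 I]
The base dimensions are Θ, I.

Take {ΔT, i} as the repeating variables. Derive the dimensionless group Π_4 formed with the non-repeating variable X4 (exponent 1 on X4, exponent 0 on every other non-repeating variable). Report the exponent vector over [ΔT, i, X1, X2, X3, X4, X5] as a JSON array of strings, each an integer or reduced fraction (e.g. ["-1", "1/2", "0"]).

Exponent matrix [Θ,I] × [ΔT,i,X1,X2,X3,X4,X5]:
  Θ: [ 1  0 -1  1 -2 -1 -1]
  I: [ 0  1 -2 -3 -1 -2  1]
RREF → pivots at {ΔT,i} ⇒ r = 2
Repeat: ΔT,i; free: X1,X2,X3,X4,X5
RREF:
  r0: [   1    0   -1    1   -2   -1   -1]
  r1: [   0    1   -2   -3   -1   -2    1]
Fix exponent of X4 at 1, X1 at 0, X2 at 0, X3 at 0, X5 at 0; solve each RREF row for its pivot's exponent:
  r0: exp(ΔT) + (-1)·1 = 0 ⇒ exp(ΔT) = 1
  r1: exp(i) + (-2)·1 = 0 ⇒ exp(i) = 2
Π_4 = ΔT · i^2 · X4

["1", "2", "0", "0", "0", "1", "0"]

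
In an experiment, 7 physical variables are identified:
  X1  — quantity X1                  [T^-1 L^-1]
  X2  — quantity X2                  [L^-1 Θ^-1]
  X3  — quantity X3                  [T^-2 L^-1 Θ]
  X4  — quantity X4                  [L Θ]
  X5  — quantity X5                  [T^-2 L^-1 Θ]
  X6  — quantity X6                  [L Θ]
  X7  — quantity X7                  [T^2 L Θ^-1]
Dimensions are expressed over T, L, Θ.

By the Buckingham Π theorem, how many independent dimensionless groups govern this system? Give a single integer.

5

Dimensional matrix (T×L×Θ by X1×X2×X3×X4×X5×X6×X7):
  T: [-1  0 -2  0 -2  0  2]
  L: [-1 -1 -1  1 -1  1  1]
  Θ: [ 0 -1  1  1  1  1 -1]
RREF → pivots at {X1,X2} ⇒ r = 2
7 vars − rank 2 = 5 Π groups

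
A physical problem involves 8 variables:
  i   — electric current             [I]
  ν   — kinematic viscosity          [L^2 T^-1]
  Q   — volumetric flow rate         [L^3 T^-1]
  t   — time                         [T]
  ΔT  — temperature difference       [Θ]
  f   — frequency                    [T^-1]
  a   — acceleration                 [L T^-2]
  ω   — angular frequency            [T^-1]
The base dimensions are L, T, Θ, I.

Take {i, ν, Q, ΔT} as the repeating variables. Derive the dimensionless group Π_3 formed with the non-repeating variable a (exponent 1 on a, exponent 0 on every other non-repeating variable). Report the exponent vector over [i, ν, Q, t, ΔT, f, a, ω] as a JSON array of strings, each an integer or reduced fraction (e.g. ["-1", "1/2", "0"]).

Write exponents as rows L,T,Θ,I / cols i,ν,Q,t,ΔT,f,a,ω:
  L: [ 0  2  3  0  0  0  1  0]
  T: [ 0 -1 -1  1  0 -1 -2 -1]
  Θ: [ 0  0  0  0  1  0  0  0]
  I: [ 1  0  0  0  0  0  0  0]
Row reduction gives pivot columns i,ν,Q,ΔT; rank = 4
Pivot set = {i,ν,Q,ΔT}, free = {t,f,a,ω}
RREF:
  r0: [   1    0    0    0    0    0    0    0]
  r1: [   0    1    0   -3    0    3    5    3]
  r2: [   0    0    1    2    0   -2   -3   -2]
  r3: [   0    0    0    0    1    0    0    0]
Fix exponent of a at 1, t at 0, f at 0, ω at 0; solve each RREF row for its pivot's exponent:
  r0: exp(i) + (0)·1 = 0 ⇒ exp(i) = 0
  r1: exp(ν) + (5)·1 = 0 ⇒ exp(ν) = -5
  r2: exp(Q) + (-3)·1 = 0 ⇒ exp(Q) = 3
  r3: exp(ΔT) + (0)·1 = 0 ⇒ exp(ΔT) = 0
Π_3 = ν^-5 · Q^3 · a

["0", "-5", "3", "0", "0", "0", "1", "0"]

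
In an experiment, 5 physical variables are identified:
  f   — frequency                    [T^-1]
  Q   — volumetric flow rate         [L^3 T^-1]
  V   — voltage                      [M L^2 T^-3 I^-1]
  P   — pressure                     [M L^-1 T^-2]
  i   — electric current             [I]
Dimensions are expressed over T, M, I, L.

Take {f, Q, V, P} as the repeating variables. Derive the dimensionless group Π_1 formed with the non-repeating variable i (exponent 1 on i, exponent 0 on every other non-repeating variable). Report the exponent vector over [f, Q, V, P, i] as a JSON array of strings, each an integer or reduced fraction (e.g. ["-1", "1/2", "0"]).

["0", "-1", "1", "-1", "1"]

Exponent matrix [T,M,I,L] × [f,Q,V,P,i]:
  T: [-1 -1 -3 -2  0]
  M: [ 0  0  1  1  0]
  I: [ 0  0 -1  0  1]
  L: [ 0  3  2 -1  0]
Echelon form has 4 nonzero rows (pivots: f,Q,V,P)
Pivot set = {f,Q,V,P}, free = {i}
RREF:
  r0: [   1    0    0    0    0]
  r1: [   0    1    0    0    1]
  r2: [   0    0    1    0   -1]
  r3: [   0    0    0    1    1]
Fix exponent of i at 1; solve each RREF row for its pivot's exponent:
  r0: exp(f) + (0)·1 = 0 ⇒ exp(f) = 0
  r1: exp(Q) + (1)·1 = 0 ⇒ exp(Q) = -1
  r2: exp(V) + (-1)·1 = 0 ⇒ exp(V) = 1
  r3: exp(P) + (1)·1 = 0 ⇒ exp(P) = -1
Π_1 = Q^-1 · V · P^-1 · i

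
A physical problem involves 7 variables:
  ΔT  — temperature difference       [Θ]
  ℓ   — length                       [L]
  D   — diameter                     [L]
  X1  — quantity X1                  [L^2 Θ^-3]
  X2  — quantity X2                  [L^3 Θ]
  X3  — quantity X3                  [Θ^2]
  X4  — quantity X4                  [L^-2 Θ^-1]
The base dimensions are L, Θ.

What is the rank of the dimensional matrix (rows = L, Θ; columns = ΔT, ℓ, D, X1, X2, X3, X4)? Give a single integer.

Dimensional matrix (L×Θ by ΔT×ℓ×D×X1×X2×X3×X4):
  L: [ 0  1  1  2  3  0 -2]
  Θ: [ 1  0  0 -3  1  2 -1]
Echelon form has 2 nonzero rows (pivots: ΔT,ℓ)

2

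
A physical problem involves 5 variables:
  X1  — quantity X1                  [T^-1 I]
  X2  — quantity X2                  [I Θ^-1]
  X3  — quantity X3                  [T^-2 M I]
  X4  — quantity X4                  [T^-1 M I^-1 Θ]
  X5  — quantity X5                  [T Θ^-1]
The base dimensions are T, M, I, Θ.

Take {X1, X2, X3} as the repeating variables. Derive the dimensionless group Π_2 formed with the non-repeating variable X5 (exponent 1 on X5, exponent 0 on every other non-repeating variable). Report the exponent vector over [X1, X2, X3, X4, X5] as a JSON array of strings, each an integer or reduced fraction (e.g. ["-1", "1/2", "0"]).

["1", "-1", "0", "0", "1"]

Write exponents as rows T,M,I,Θ / cols X1,X2,X3,X4,X5:
  T: [-1  0 -2 -1  1]
  M: [ 0  0  1  1  0]
  I: [ 1  1  1 -1  0]
  Θ: [ 0 -1  0  1 -1]
RREF → pivots at {X1,X2,X3} ⇒ r = 3
Repeat: X1,X2,X3; free: X4,X5
RREF:
  r0: [   1    0    0   -1   -1]
  r1: [   0    1    0   -1    1]
  r2: [   0    0    1    1    0]
  r3: [   0    0    0    0    0]
Fix exponent of X5 at 1, X4 at 0; solve each RREF row for its pivot's exponent:
  r0: exp(X1) + (-1)·1 = 0 ⇒ exp(X1) = 1
  r1: exp(X2) + (1)·1 = 0 ⇒ exp(X2) = -1
  r2: exp(X3) + (0)·1 = 0 ⇒ exp(X3) = 0
Π_2 = X1 · X2^-1 · X5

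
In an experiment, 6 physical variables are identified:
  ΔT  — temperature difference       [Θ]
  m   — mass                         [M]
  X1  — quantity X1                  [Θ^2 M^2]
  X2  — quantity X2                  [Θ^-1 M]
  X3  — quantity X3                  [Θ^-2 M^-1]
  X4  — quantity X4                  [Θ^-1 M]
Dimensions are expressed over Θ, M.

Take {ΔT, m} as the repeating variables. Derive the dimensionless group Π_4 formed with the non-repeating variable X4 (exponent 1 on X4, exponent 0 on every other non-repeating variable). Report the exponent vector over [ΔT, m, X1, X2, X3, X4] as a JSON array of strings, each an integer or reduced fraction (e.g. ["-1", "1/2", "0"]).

Dimensional matrix (Θ×M by ΔT×m×X1×X2×X3×X4):
  Θ: [ 1  0  2 -1 -2 -1]
  M: [ 0  1  2  1 -1  1]
Echelon form has 2 nonzero rows (pivots: ΔT,m)
Repeat: ΔT,m; free: X1,X2,X3,X4
RREF:
  r0: [   1    0    2   -1   -2   -1]
  r1: [   0    1    2    1   -1    1]
Fix exponent of X4 at 1, X1 at 0, X2 at 0, X3 at 0; solve each RREF row for its pivot's exponent:
  r0: exp(ΔT) + (-1)·1 = 0 ⇒ exp(ΔT) = 1
  r1: exp(m) + (1)·1 = 0 ⇒ exp(m) = -1
Π_4 = ΔT · m^-1 · X4

["1", "-1", "0", "0", "0", "1"]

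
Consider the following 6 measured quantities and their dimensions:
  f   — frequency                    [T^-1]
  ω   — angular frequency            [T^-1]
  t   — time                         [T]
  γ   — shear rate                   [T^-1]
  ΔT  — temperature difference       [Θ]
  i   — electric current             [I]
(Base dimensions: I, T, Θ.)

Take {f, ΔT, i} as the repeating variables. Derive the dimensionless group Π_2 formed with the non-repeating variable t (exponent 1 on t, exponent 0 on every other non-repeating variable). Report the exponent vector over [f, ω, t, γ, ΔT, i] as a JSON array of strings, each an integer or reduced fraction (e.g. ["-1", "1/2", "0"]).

Write exponents as rows I,T,Θ / cols f,ω,t,γ,ΔT,i:
  I: [ 0  0  0  0  0  1]
  T: [-1 -1  1 -1  0  0]
  Θ: [ 0  0  0  0  1  0]
Echelon form has 3 nonzero rows (pivots: f,ΔT,i)
Repeat: f,ΔT,i; free: ω,t,γ
RREF:
  r0: [   1    1   -1    1    0    0]
  r1: [   0    0    0    0    1    0]
  r2: [   0    0    0    0    0    1]
Fix exponent of t at 1, ω at 0, γ at 0; solve each RREF row for its pivot's exponent:
  r0: exp(f) + (-1)·1 = 0 ⇒ exp(f) = 1
  r1: exp(ΔT) + (0)·1 = 0 ⇒ exp(ΔT) = 0
  r2: exp(i) + (0)·1 = 0 ⇒ exp(i) = 0
Π_2 = f · t

["1", "0", "1", "0", "0", "0"]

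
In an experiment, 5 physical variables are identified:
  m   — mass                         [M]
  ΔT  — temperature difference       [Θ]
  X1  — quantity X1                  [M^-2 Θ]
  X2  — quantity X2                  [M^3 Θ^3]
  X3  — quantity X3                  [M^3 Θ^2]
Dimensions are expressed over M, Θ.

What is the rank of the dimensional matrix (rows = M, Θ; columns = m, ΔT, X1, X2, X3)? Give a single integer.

2

Write exponents as rows M,Θ / cols m,ΔT,X1,X2,X3:
  M: [ 1  0 -2  3  3]
  Θ: [ 0  1  1  3  2]
Row reduction gives pivot columns m,ΔT; rank = 2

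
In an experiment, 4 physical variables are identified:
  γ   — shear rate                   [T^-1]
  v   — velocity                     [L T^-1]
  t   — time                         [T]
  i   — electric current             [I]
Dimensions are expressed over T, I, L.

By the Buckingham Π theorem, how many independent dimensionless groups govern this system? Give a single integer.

Write exponents as rows T,I,L / cols γ,v,t,i:
  T: [-1 -1  1  0]
  I: [ 0  0  0  1]
  L: [ 0  1  0  0]
RREF → pivots at {γ,v,i} ⇒ r = 3
Π count = n − r = 4 − 3 = 1

1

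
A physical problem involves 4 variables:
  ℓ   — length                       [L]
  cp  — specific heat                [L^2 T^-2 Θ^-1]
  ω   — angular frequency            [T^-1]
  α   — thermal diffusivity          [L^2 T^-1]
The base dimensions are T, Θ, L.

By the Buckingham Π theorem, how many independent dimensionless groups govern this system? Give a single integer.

1

Exponent matrix [T,Θ,L] × [ℓ,cp,ω,α]:
  T: [ 0 -2 -1 -1]
  Θ: [ 0 -1  0  0]
  L: [ 1  2  0  2]
RREF → pivots at {ℓ,cp,ω} ⇒ r = 3
n=4, r=3 ⇒ 1 dimensionless group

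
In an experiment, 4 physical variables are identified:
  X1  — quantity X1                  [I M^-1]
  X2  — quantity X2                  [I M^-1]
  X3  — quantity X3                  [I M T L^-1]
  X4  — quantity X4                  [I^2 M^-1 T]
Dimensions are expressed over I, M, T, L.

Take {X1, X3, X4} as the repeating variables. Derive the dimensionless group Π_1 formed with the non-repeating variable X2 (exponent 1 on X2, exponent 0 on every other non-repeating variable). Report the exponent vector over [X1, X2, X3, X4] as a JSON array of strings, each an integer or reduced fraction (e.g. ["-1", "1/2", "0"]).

Dimensional matrix (I×M×T×L by X1×X2×X3×X4):
  I: [ 1  1  1  2]
  M: [-1 -1  1 -1]
  T: [ 0  0  1  1]
  L: [ 0  0 -1  0]
Row reduction gives pivot columns X1,X3,X4; rank = 3
Repeat: X1,X3,X4; free: X2
RREF:
  r0: [   1    1    0    0]
  r1: [   0    0    1    0]
  r2: [   0    0    0    1]
  r3: [   0    0    0    0]
Fix exponent of X2 at 1; solve each RREF row for its pivot's exponent:
  r0: exp(X1) + (1)·1 = 0 ⇒ exp(X1) = -1
  r1: exp(X3) + (0)·1 = 0 ⇒ exp(X3) = 0
  r2: exp(X4) + (0)·1 = 0 ⇒ exp(X4) = 0
Π_1 = X1^-1 · X2

["-1", "1", "0", "0"]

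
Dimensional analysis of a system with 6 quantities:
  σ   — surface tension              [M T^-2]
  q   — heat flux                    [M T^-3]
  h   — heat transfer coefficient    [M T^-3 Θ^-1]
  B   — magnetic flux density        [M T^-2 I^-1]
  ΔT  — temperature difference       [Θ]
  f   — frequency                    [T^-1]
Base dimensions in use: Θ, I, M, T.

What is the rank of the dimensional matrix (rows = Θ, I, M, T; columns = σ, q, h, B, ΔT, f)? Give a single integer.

4

Exponent matrix [Θ,I,M,T] × [σ,q,h,B,ΔT,f]:
  Θ: [ 0  0 -1  0  1  0]
  I: [ 0  0  0 -1  0  0]
  M: [ 1  1  1  1  0  0]
  T: [-2 -3 -3 -2  0 -1]
Row reduction gives pivot columns σ,q,h,B; rank = 4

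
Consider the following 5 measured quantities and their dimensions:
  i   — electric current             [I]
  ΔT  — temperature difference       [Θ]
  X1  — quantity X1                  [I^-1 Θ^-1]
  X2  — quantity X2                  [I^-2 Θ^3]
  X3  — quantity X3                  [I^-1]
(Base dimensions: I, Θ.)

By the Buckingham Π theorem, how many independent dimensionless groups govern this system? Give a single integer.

Write exponents as rows I,Θ / cols i,ΔT,X1,X2,X3:
  I: [ 1  0 -1 -2 -1]
  Θ: [ 0  1 -1  3  0]
Echelon form has 2 nonzero rows (pivots: i,ΔT)
5 vars − rank 2 = 3 Π groups

3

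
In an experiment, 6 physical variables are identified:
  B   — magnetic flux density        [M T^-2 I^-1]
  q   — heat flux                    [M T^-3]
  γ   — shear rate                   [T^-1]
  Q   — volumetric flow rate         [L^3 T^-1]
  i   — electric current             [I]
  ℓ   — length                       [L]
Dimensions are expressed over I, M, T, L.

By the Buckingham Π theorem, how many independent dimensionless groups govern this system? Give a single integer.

2

Exponent matrix [I,M,T,L] × [B,q,γ,Q,i,ℓ]:
  I: [-1  0  0  0  1  0]
  M: [ 1  1  0  0  0  0]
  T: [-2 -3 -1 -1  0  0]
  L: [ 0  0  0  3  0  1]
RREF → pivots at {B,q,γ,Q} ⇒ r = 4
6 vars − rank 4 = 2 Π groups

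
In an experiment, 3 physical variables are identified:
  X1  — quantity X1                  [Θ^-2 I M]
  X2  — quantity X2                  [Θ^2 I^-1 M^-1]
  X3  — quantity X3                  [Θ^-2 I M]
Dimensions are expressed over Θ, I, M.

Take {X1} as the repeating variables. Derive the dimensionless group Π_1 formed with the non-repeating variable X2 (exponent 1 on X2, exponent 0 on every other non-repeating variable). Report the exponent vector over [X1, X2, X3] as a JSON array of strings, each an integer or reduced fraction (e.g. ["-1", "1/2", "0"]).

["1", "1", "0"]

Dimensional matrix (Θ×I×M by X1×X2×X3):
  Θ: [-2  2 -2]
  I: [ 1 -1  1]
  M: [ 1 -1  1]
Row reduction gives pivot columns X1; rank = 1
Pivot set = {X1}, free = {X2,X3}
RREF:
  r0: [   1   -1    1]
  r1: [   0    0    0]
  r2: [   0    0    0]
Fix exponent of X2 at 1, X3 at 0; solve each RREF row for its pivot's exponent:
  r0: exp(X1) + (-1)·1 = 0 ⇒ exp(X1) = 1
Π_1 = X1 · X2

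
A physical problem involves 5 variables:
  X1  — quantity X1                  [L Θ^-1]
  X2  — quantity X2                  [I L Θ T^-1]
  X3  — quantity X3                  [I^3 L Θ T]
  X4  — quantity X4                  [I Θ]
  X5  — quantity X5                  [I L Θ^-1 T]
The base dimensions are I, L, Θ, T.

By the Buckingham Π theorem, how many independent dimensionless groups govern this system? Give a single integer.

2

Dimensional matrix (I×L×Θ×T by X1×X2×X3×X4×X5):
  I: [ 0  1  3  1  1]
  L: [ 1  1  1  0  1]
  Θ: [-1  1  1  1 -1]
  T: [ 0 -1  1  0  1]
Row reduction gives pivot columns X1,X2,X3; rank = 3
n=5, r=3 ⇒ 2 dimensionless groups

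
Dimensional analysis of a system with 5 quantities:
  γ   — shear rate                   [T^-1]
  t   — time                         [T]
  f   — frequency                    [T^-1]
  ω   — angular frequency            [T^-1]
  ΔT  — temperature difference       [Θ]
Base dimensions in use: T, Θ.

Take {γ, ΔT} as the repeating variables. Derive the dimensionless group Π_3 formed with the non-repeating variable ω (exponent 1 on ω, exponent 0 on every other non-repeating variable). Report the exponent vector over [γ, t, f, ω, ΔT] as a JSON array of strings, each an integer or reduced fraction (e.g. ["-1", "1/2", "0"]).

Dimensional matrix (T×Θ by γ×t×f×ω×ΔT):
  T: [-1  1 -1 -1  0]
  Θ: [ 0  0  0  0  1]
RREF → pivots at {γ,ΔT} ⇒ r = 2
Pivot set = {γ,ΔT}, free = {t,f,ω}
RREF:
  r0: [   1   -1    1    1    0]
  r1: [   0    0    0    0    1]
Fix exponent of ω at 1, t at 0, f at 0; solve each RREF row for its pivot's exponent:
  r0: exp(γ) + (1)·1 = 0 ⇒ exp(γ) = -1
  r1: exp(ΔT) + (0)·1 = 0 ⇒ exp(ΔT) = 0
Π_3 = γ^-1 · ω

["-1", "0", "0", "1", "0"]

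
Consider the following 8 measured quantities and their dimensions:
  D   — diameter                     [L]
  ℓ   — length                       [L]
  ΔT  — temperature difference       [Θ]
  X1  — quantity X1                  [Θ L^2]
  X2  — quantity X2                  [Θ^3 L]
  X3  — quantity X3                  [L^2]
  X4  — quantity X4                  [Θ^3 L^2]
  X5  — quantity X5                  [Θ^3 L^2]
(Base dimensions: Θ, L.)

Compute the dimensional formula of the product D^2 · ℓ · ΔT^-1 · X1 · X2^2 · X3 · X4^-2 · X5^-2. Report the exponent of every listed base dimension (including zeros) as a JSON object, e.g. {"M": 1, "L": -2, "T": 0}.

Dimensional matrix (Θ×L by D×ℓ×ΔT×X1×X2×X3×X4×X5):
  Θ: [ 0  0  1  1  3  0  3  3]
  L: [ 1  1  0  2  1  2  2  2]
  [Θ]: (2)·0+(1)·0+(-1)·1+(1)·1+(2)·3+(1)·0+(-2)·3+(-2)·3 = -6
  [L]: (2)·1+(1)·1+(-1)·0+(1)·2+(2)·1+(1)·2+(-2)·2+(-2)·2 = 1
⇒ Θ^-6 L

{"Θ": -6, "L": 1}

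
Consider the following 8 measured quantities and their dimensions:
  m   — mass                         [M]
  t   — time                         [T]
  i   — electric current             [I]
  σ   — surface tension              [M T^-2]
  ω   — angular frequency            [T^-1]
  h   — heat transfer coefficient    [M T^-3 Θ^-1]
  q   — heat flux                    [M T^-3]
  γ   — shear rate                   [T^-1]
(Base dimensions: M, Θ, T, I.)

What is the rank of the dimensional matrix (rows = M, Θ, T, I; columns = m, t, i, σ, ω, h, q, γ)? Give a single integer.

4

Dimensional matrix (M×Θ×T×I by m×t×i×σ×ω×h×q×γ):
  M: [ 1  0  0  1  0  1  1  0]
  Θ: [ 0  0  0  0  0 -1  0  0]
  T: [ 0  1  0 -2 -1 -3 -3 -1]
  I: [ 0  0  1  0  0  0  0  0]
RREF → pivots at {m,t,i,h} ⇒ r = 4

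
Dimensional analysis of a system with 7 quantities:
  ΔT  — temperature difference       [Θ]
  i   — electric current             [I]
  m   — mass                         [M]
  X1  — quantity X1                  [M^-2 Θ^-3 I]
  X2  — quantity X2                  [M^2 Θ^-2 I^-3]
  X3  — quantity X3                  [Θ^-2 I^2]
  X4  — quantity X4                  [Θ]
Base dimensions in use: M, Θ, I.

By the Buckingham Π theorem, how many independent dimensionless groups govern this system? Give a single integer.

4

Write exponents as rows M,Θ,I / cols ΔT,i,m,X1,X2,X3,X4:
  M: [ 0  0  1 -2  2  0  0]
  Θ: [ 1  0  0 -3 -2 -2  1]
  I: [ 0  1  0  1 -3  2  0]
Echelon form has 3 nonzero rows (pivots: ΔT,i,m)
n=7, r=3 ⇒ 4 dimensionless groups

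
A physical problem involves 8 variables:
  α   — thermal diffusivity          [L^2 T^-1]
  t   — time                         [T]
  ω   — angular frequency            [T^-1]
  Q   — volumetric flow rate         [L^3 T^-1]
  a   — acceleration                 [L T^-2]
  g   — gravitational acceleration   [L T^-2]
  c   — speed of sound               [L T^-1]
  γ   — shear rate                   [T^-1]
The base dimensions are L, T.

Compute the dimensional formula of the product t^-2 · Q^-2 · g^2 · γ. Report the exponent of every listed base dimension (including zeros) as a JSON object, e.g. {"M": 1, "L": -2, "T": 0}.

{"L": -4, "T": -5}

Dimensional matrix (L×T by α×t×ω×Q×a×g×c×γ):
  L: [ 2  0  0  3  1  1  1  0]
  T: [-1  1 -1 -1 -2 -2 -1 -1]
  [L]: (-2)·0+(-2)·3+(2)·1+(1)·0 = -4
  [T]: (-2)·1+(-2)·-1+(2)·-2+(1)·-1 = -5
⇒ L^-4 T^-5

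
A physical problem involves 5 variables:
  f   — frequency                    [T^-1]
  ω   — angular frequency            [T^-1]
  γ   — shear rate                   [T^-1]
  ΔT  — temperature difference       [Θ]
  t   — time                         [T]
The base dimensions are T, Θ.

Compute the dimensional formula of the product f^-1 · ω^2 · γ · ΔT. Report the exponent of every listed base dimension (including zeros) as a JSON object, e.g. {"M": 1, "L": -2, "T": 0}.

{"T": -2, "Θ": 1}

Dimensional matrix (T×Θ by f×ω×γ×ΔT×t):
  T: [-1 -1 -1  0  1]
  Θ: [ 0  0  0  1  0]
  [T]: (-1)·-1+(2)·-1+(1)·-1+(1)·0 = -2
  [Θ]: (-1)·0+(2)·0+(1)·0+(1)·1 = 1
⇒ T^-2 Θ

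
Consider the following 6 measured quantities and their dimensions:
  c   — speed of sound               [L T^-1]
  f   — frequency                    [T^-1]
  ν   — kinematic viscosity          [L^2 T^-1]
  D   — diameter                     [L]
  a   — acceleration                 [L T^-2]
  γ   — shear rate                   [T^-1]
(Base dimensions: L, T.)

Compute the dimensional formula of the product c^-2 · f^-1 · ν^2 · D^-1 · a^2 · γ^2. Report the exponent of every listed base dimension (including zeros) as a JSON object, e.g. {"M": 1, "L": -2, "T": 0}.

{"L": 3, "T": -5}

Exponent matrix [L,T] × [c,f,ν,D,a,γ]:
  L: [ 1  0  2  1  1  0]
  T: [-1 -1 -1  0 -2 -1]
  [L]: (-2)·1+(-1)·0+(2)·2+(-1)·1+(2)·1+(2)·0 = 3
  [T]: (-2)·-1+(-1)·-1+(2)·-1+(-1)·0+(2)·-2+(2)·-1 = -5
⇒ L^3 T^-5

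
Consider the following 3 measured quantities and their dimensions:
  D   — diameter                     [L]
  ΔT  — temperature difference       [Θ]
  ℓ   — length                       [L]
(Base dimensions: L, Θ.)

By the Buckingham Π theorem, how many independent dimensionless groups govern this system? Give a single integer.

1

Exponent matrix [L,Θ] × [D,ΔT,ℓ]:
  L: [ 1  0  1]
  Θ: [ 0  1  0]
Row reduction gives pivot columns D,ΔT; rank = 2
3 vars − rank 2 = 1 Π group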